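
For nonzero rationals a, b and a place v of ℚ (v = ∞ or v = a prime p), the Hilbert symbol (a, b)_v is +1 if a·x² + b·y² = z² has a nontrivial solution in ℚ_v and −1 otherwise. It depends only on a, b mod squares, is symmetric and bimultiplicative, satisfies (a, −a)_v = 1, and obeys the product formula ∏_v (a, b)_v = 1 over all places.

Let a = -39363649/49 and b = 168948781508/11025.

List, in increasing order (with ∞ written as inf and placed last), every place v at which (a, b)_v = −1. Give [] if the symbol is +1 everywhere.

[13, 23, 37, 41]

Mod squares: a ≡ -232921, b ≡ 249924233. Check v ∈ {∞, 2, 3, 5, 7, 13, 19, 23, 29, 37, 41}.
v=23: a=23^1·(≡12), b=23^1·(≡6) mod 23; (12|23)=+1, (6|23)=+1; (−1)^{1·1·11}·(+1)^1·(+1)^1 = -1.
v=19: a=19^1·(≡18), b=19^1·(≡7) mod 19; (18|19)=-1, (7|19)=+1; (−1)^{1·1·9}·(-1)^1·(+1)^1 = +1.
v=2: v_2(a)=0, v_2(b)=2; units ≡ 7, 1 (mod 8); ε·ε+αω+βω = 1·0+0·0+2·0 ≡ 0  ⇒  (a,b)_2 = +1.
v=3: a=3^0·(≡2), b=3^-2·(≡2) mod 3; (2|3)=-1, (2|3)=-1; (−1)^{0·-2·1}·(-1)^-2·(-1)^0 = +1.
v=37: a=37^0·(≡8), b=37^1·(≡36) mod 37; (8|37)=-1, (36|37)=+1; (−1)^{0·1·18}·(-1)^1·(+1)^0 = -1.
v=5: a=5^0·(≡4), b=5^-2·(≡3) mod 5; (4|5)=+1, (3|5)=-1; (−1)^{0·-2·2}·(+1)^-2·(-1)^0 = +1.
v=29: a=29^0·(≡20), b=29^1·(≡21) mod 29; (20|29)=+1, (21|29)=-1; (−1)^{0·1·14}·(+1)^1·(-1)^0 = +1.
v=41: a=41^1·(≡1), b=41^1·(≡15) mod 41; (1|41)=+1, (15|41)=-1; (−1)^{1·1·20}·(+1)^1·(-1)^1 = -1.
v=13: a=13^3·(≡1), b=13^3·(≡6) mod 13; (1|13)=+1, (6|13)=-1; (−1)^{3·3·6}·(+1)^3·(-1)^3 = -1.
v=7: a=7^-2·(≡4), b=7^-2·(≡3) mod 7; (4|7)=+1, (3|7)=-1; (−1)^{-2·-2·3}·(+1)^-2·(-1)^-2 = +1.
v=∞: -232921 < 0 and 249924233 > 0  ⇒  (a,b)_∞ = +1.
Ram(-232921, 249924233) = {13, 23, 37, 41}; no ℚ_13-point on the conic.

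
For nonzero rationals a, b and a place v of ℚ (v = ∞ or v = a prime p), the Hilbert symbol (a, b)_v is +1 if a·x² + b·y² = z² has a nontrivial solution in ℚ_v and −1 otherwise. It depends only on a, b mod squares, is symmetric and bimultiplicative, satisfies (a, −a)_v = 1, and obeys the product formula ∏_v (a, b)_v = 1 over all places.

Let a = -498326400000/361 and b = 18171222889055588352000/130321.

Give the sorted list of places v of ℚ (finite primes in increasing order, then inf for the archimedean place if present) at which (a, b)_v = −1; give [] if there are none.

(a, b) ≡ (-715, 330) mod (ℚ^×)²; places V = {2, 3, 5, 7, 11, 13, 19, ∞}.
(a,b)_19: α=-2, u≡16; β=-4, v≡4 (mod 19); (16|19)=+1, (4|19)=+1; sign (−1)^0·+1^-4·+1^-2 = +1.
(a,b)_7: α=0, u≡3; β=2, v≡1 (mod 7); (3|7)=-1, (1|7)=+1; sign (−1)^0·-1^2·+1^0 = +1.
(a,b)_11: α=3, u≡9; β=5, v≡10 (mod 11); (9|11)=+1, (10|11)=-1; sign (−1)^1·+1^5·-1^3 = +1.
(a,b)_3: α=2, u≡2; β=9, v≡2 (mod 3); (2|3)=-1, (2|3)=-1; sign (−1)^0·-1^9·-1^2 = -1.
(a,b)_13: α=1, u≡9; β=4, v≡11 (mod 13); (9|13)=+1, (11|13)=-1; sign (−1)^0·+1^4·-1^1 = -1.
(a,b)_5: α=5, u≡2; β=3, v≡1 (mod 5); (2|5)=-1, (1|5)=+1; sign (−1)^0·-1^3·+1^5 = -1.
(a,b)_2: α=10, β=15; u≡5, v≡5 (mod 8); ε(u)ε(v)=0·0, αω(v)=10·1, βω(u)=15·1; sum ≡ 1  ⇒  -1.
(a,b)_∞: sgn(-715)=−, sgn(330)=+, so +1.
|Ram(-715, 330)| = 4, even; anisotropic at {2, 3, 5, 13}.

[2, 3, 5, 13]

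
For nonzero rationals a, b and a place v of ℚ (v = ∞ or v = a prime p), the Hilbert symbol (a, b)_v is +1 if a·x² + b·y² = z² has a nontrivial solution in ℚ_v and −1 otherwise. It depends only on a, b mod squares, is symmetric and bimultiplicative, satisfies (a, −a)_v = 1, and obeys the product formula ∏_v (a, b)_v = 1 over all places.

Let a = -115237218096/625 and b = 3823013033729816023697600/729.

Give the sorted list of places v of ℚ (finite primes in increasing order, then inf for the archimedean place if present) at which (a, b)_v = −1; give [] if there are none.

Mod squares: a ≡ -800258459, b ≡ 3731. Check v ∈ {∞, 2, 3, 5, 7, 11, 13, 17, 31, 37, 41}.
v=11: a=11^1·(≡7), b=11^2·(≡8) mod 11; (7|11)=-1, (8|11)=-1; (−1)^{1·2·5}·(-1)^2·(-1)^1 = -1.
v=2: v_2(a)=4, v_2(b)=6; units ≡ 5, 3 (mod 8); ε·ε+αω+βω = 0·1+4·1+6·1 ≡ 0  ⇒  (a,b)_2 = +1.
v=37: a=37^1·(≡2), b=37^2·(≡23) mod 37; (2|37)=-1, (23|37)=-1; (−1)^{1·2·18}·(-1)^2·(-1)^1 = -1.
v=5: a=5^-4·(≡4), b=5^2·(≡1) mod 5; (4|5)=+1, (1|5)=+1; (−1)^{-4·2·2}·(+1)^2·(+1)^-4 = +1.
v=41: a=41^1·(≡37), b=41^3·(≡37) mod 41; (37|41)=+1, (37|41)=+1; (−1)^{1·3·20}·(+1)^3·(+1)^1 = +1.
v=3: a=3^2·(≡1), b=3^-6·(≡2) mod 3; (1|3)=+1, (2|3)=-1; (−1)^{2·-6·1}·(+1)^-6·(-1)^2 = +1.
v=31: a=31^1·(≡15), b=31^2·(≡23) mod 31; (15|31)=-1, (23|31)=-1; (−1)^{1·2·15}·(-1)^2·(-1)^1 = -1.
v=7: a=7^1·(≡3), b=7^3·(≡2) mod 7; (3|7)=-1, (2|7)=+1; (−1)^{1·3·3}·(-1)^3·(+1)^1 = +1.
v=∞: -800258459 < 0 and 3731 > 0  ⇒  (a,b)_∞ = +1.
v=17: a=17^1·(≡14), b=17^2·(≡16) mod 17; (14|17)=-1, (16|17)=+1; (−1)^{1·2·8}·(-1)^2·(+1)^1 = +1.
v=13: a=13^1·(≡11), b=13^3·(≡4) mod 13; (11|13)=-1, (4|13)=+1; (−1)^{1·3·6}·(-1)^3·(+1)^1 = -1.
Ram(-800258459, 3731) = {11, 13, 31, 37}; no ℚ_11-point on the conic.

[11, 13, 31, 37]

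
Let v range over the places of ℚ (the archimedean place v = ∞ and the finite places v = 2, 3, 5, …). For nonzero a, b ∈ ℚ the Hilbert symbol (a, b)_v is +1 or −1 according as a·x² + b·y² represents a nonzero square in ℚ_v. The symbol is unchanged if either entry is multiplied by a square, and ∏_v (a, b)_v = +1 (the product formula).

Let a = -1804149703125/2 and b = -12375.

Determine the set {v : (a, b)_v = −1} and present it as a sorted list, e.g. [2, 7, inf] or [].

Mod squares: a ≡ -2618, b ≡ -55. Check v ∈ {∞, 2, 3, 5, 7, 11, 17}.
v=7: a=7^1·(≡2), b=7^0·(≡1) mod 7; (2|7)=+1, (1|7)=+1; (−1)^{1·0·3}·(+1)^0·(+1)^1 = +1.
v=2: v_2(a)=-1, v_2(b)=0; units ≡ 3, 1 (mod 8); ε·ε+αω+βω = 1·0+-1·0+0·1 ≡ 0  ⇒  (a,b)_2 = +1.
v=∞: -2618 < 0 and -55 < 0  ⇒  (a,b)_∞ = -1.
v=17: a=17^1·(≡2), b=17^0·(≡1) mod 17; (2|17)=+1, (1|17)=+1; (−1)^{1·0·8}·(+1)^0·(+1)^1 = +1.
v=3: a=3^6·(≡1), b=3^2·(≡2) mod 3; (1|3)=+1, (2|3)=-1; (−1)^{6·2·1}·(+1)^2·(-1)^6 = +1.
v=11: a=11^3·(≡4), b=11^1·(≡8) mod 11; (4|11)=+1, (8|11)=-1; (−1)^{3·1·5}·(+1)^1·(-1)^3 = +1.
v=5: a=5^6·(≡2), b=5^3·(≡1) mod 5; (2|5)=-1, (1|5)=+1; (−1)^{6·3·2}·(-1)^3·(+1)^6 = -1.
Ram(-2618, -55) = {5, ∞}; no ℚ_5-point on the conic.

[5, inf]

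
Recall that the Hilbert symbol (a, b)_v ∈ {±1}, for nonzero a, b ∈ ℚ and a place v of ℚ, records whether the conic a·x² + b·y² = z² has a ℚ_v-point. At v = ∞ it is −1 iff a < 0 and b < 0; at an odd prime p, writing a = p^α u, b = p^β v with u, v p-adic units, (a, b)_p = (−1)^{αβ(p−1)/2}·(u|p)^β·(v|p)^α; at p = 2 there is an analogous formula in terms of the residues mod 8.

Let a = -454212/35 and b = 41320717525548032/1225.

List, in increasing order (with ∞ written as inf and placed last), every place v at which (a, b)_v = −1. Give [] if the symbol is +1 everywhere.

[5, 7, 13, 17, 31, 37]

Mod squares: a ≡ -441595, b ≡ 253487. Check v ∈ {∞, 2, 3, 5, 7, 11, 13, 17, 31, 37}.
v=3: a=3^2·(≡2), b=3^0·(≡2) mod 3; (2|3)=-1, (2|3)=-1; (−1)^{2·0·1}·(-1)^0·(-1)^2 = +1.
v=7: a=7^-1·(≡5), b=7^-2·(≡3) mod 7; (5|7)=-1, (3|7)=-1; (−1)^{-1·-2·3}·(-1)^-2·(-1)^-1 = -1.
v=2: v_2(a)=2, v_2(b)=10; units ≡ 5, 7 (mod 8); ε·ε+αω+βω = 0·1+2·0+10·1 ≡ 0  ⇒  (a,b)_2 = +1.
v=5: a=5^-1·(≡4), b=5^-2·(≡3) mod 5; (4|5)=+1, (3|5)=-1; (−1)^{-1·-2·2}·(+1)^-2·(-1)^-1 = -1.
v=37: a=37^1·(≡33), b=37^3·(≡32) mod 37; (33|37)=+1, (32|37)=-1; (−1)^{1·3·18}·(+1)^3·(-1)^1 = -1.
v=11: a=11^1·(≡1), b=11^2·(≡4) mod 11; (1|11)=+1, (4|11)=+1; (−1)^{1·2·5}·(+1)^2·(+1)^1 = +1.
v=31: a=31^1·(≡26), b=31^3·(≡24) mod 31; (26|31)=-1, (24|31)=-1; (−1)^{1·3·15}·(-1)^3·(-1)^1 = -1.
v=17: a=17^0·(≡11), b=17^1·(≡4) mod 17; (11|17)=-1, (4|17)=+1; (−1)^{0·1·8}·(-1)^1·(+1)^0 = -1.
v=∞: -441595 < 0 and 253487 > 0  ⇒  (a,b)_∞ = +1.
v=13: a=13^0·(≡11), b=13^1·(≡10) mod 13; (11|13)=-1, (10|13)=+1; (−1)^{0·1·6}·(-1)^1·(+1)^0 = -1.
|Ram(-441595, 253487)| = 6, even; anisotropic at {5, 7, 13, 17, 31, 37}.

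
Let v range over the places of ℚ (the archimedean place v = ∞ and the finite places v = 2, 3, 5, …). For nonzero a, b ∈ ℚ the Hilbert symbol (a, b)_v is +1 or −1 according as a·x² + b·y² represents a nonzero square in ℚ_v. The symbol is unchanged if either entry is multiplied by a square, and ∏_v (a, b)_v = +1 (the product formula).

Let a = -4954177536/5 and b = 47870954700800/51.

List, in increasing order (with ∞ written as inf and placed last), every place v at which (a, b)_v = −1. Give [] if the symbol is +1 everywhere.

Mod squares: a ≡ -255, b ≡ 3927. Check v ∈ {∞, 2, 3, 5, 7, 11, 17}.
v=7: a=7^2·(≡1), b=7^3·(≡4) mod 7; (1|7)=+1, (4|7)=+1; (−1)^{2·3·3}·(+1)^3·(+1)^2 = +1.
v=∞: -255 < 0 and 3927 > 0  ⇒  (a,b)_∞ = +1.
v=2: v_2(a)=14, v_2(b)=22; units ≡ 1, 7 (mod 8); ε·ε+αω+βω = 0·1+14·0+22·0 ≡ 0  ⇒  (a,b)_2 = +1.
v=17: a=17^1·(≡4), b=17^-1·(≡10) mod 17; (4|17)=+1, (10|17)=-1; (−1)^{1·-1·8}·(+1)^-1·(-1)^1 = -1.
v=11: a=11^2·(≡9), b=11^3·(≡5) mod 11; (9|11)=+1, (5|11)=+1; (−1)^{2·3·5}·(+1)^3·(+1)^2 = +1.
v=5: a=5^-1·(≡4), b=5^2·(≡2) mod 5; (4|5)=+1, (2|5)=-1; (−1)^{-1·2·2}·(+1)^2·(-1)^-1 = -1.
v=3: a=3^1·(≡2), b=3^-1·(≡1) mod 3; (2|3)=-1, (1|3)=+1; (−1)^{1·-1·1}·(-1)^-1·(+1)^1 = +1.
(-255, 3927 / ℚ) ramifies at {5, 17}: a division algebra.

[5, 17]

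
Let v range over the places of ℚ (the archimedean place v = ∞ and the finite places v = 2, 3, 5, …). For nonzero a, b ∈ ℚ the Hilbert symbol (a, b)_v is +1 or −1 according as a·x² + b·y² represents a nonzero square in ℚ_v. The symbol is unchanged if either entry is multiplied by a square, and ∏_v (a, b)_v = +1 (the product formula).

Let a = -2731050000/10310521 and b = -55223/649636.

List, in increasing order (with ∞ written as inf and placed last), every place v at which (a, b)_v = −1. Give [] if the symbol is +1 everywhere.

[5, 7, 23, inf]

(a, b) ≡ (-105, -23) mod (ℚ^×)²; places V = {2, 3, 5, 7, 13, 17, 19, 23, 31, ∞}.
(a,b)_13: α=-4, u≡1; β=-2, v≡3 (mod 13); (1|13)=+1, (3|13)=+1; sign (−1)^0·+1^-2·+1^-4 = +1.
(a,b)_∞: sgn(-105)=−, sgn(-23)=−, so -1.
(a,b)_5: α=5, u≡4; β=0, v≡2 (mod 5); (4|5)=+1, (2|5)=-1; sign (−1)^0·+1^0·-1^5 = -1.
(a,b)_23: α=0, u≡7; β=1, v≡14 (mod 23); (7|23)=-1, (14|23)=-1; sign (−1)^0·-1^1·-1^0 = -1.
(a,b)_19: α=-2, u≡11; β=0, v≡15 (mod 19); (11|19)=+1, (15|19)=-1; sign (−1)^0·+1^0·-1^-2 = +1.
(a,b)_31: α=0, u≡2; β=-2, v≡2 (mod 31); (2|31)=+1, (2|31)=+1; sign (−1)^0·+1^-2·+1^0 = +1.
(a,b)_7: α=1, u≡3; β=4, v≡5 (mod 7); (3|7)=-1, (5|7)=-1; sign (−1)^0·-1^4·-1^1 = -1.
(a,b)_2: α=4, β=-2; u≡7, v≡1 (mod 8); ε(u)ε(v)=1·0, αω(v)=4·0, βω(u)=-2·0; sum ≡ 0  ⇒  +1.
(a,b)_17: α=2, u≡7; β=0, v≡12 (mod 17); (7|17)=-1, (12|17)=-1; sign (−1)^0·-1^0·-1^2 = +1.
(a,b)_3: α=3, u≡1; β=0, v≡1 (mod 3); (1|3)=+1, (1|3)=+1; sign (−1)^0·+1^0·+1^3 = +1.
(-105, -23 / ℚ) ramifies at {5, 7, 23, ∞}: a division algebra.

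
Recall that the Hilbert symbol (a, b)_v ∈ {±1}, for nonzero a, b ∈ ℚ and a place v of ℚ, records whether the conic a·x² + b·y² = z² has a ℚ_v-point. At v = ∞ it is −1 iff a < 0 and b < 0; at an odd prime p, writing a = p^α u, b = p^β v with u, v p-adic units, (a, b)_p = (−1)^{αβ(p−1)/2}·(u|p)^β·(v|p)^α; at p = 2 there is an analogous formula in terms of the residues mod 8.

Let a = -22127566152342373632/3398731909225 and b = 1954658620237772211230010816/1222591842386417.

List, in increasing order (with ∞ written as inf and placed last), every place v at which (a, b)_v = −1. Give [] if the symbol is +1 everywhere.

Mod squares: a ≡ -13, b ≡ 6783. Check v ∈ {∞, 2, 3, 5, 7, 13, 17, 19, 23, 29, 41}.
v=13: a=13^1·(≡10), b=13^2·(≡12) mod 13; (10|13)=+1, (12|13)=+1; (−1)^{1·2·6}·(+1)^2·(+1)^1 = +1.
v=5: a=5^-2·(≡2), b=5^0·(≡3) mod 5; (2|5)=-1, (3|5)=-1; (−1)^{-2·0·2}·(-1)^0·(-1)^-2 = +1.
v=∞: -13 < 0 and 6783 > 0  ⇒  (a,b)_∞ = +1.
v=3: a=3^12·(≡2), b=3^17·(≡2) mod 3; (2|3)=-1, (2|3)=-1; (−1)^{12·17·1}·(-1)^17·(-1)^12 = -1.
v=2: v_2(a)=8, v_2(b)=6; units ≡ 3, 7 (mod 8); ε·ε+αω+βω = 1·1+8·0+6·1 ≡ 1  ⇒  (a,b)_2 = -1.
v=29: a=29^4·(≡13), b=29^6·(≡17) mod 29; (13|29)=+1, (17|29)=-1; (−1)^{4·6·14}·(+1)^6·(-1)^4 = +1.
v=19: a=19^2·(≡17), b=19^3·(≡2) mod 19; (17|19)=+1, (2|19)=-1; (−1)^{2·3·9}·(+1)^3·(-1)^2 = +1.
v=41: a=41^-2·(≡22), b=41^-2·(≡16) mod 41; (22|41)=-1, (16|41)=+1; (−1)^{-2·-2·20}·(-1)^-2·(+1)^-2 = +1.
v=7: a=7^2·(≡1), b=7^3·(≡5) mod 7; (1|7)=+1, (5|7)=-1; (−1)^{2·3·3}·(+1)^3·(-1)^2 = +1.
v=23: a=23^-4·(≡10), b=23^-6·(≡19) mod 23; (10|23)=-1, (19|23)=-1; (−1)^{-4·-6·11}·(-1)^-6·(-1)^-4 = +1.
v=17: a=17^-2·(≡9), b=17^-3·(≡15) mod 17; (9|17)=+1, (15|17)=+1; (−1)^{-2·-3·8}·(+1)^-3·(+1)^-2 = +1.
Ram(-13, 6783) = {2, 3}; no ℚ_2-point on the conic.

[2, 3]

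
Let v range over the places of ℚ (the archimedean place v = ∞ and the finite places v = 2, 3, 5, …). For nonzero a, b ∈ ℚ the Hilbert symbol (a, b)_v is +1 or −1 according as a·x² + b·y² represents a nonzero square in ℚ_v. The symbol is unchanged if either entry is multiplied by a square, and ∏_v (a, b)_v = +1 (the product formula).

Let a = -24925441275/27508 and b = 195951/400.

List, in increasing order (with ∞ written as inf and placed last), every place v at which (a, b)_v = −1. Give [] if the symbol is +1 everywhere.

(a, b) ≡ (-599807, 3999) mod (ℚ^×)²; places V = {2, 3, 5, 7, 13, 23, 29, 31, 37, 43, ∞}.
(a,b)_7: α=4, u≡1; β=2, v≡2 (mod 7); (1|7)=+1, (2|7)=+1; sign (−1)^0·+1^2·+1^4 = +1.
(a,b)_29: α=1, u≡25; β=0, v≡10 (mod 29); (25|29)=+1, (10|29)=-1; sign (−1)^0·+1^0·-1^1 = -1.
(a,b)_∞: sgn(-599807)=−, sgn(3999)=+, so +1.
(a,b)_23: α=-2, u≡19; β=0, v≡22 (mod 23); (19|23)=-1, (22|23)=-1; sign (−1)^0·-1^0·-1^-2 = +1.
(a,b)_37: α=1, u≡14; β=0, v≡16 (mod 37); (14|37)=-1, (16|37)=+1; sign (−1)^0·-1^0·+1^1 = +1.
(a,b)_43: α=1, u≡26; β=1, v≡33 (mod 43); (26|43)=-1, (33|43)=-1; sign (−1)^1·-1^1·-1^1 = -1.
(a,b)_13: α=-1, u≡11; β=0, v≡8 (mod 13); (11|13)=-1, (8|13)=-1; sign (−1)^0·-1^0·-1^-1 = -1.
(a,b)_2: α=-2, β=-4; u≡1, v≡7 (mod 8); ε(u)ε(v)=0·1, αω(v)=-2·0, βω(u)=-4·0; sum ≡ 0  ⇒  +1.
(a,b)_31: α=0, u≡12; β=1, v≡1 (mod 31); (12|31)=-1, (1|31)=+1; sign (−1)^0·-1^1·+1^0 = -1.
(a,b)_5: α=2, u≡3; β=-2, v≡1 (mod 5); (3|5)=-1, (1|5)=+1; sign (−1)^0·-1^-2·+1^2 = +1.
(a,b)_3: α=2, u≡1; β=1, v≡1 (mod 3); (1|3)=+1, (1|3)=+1; sign (−1)^0·+1^1·+1^2 = +1.
(-599807, 3999 / ℚ) ramifies at {13, 29, 31, 43}: a division algebra.

[13, 29, 31, 43]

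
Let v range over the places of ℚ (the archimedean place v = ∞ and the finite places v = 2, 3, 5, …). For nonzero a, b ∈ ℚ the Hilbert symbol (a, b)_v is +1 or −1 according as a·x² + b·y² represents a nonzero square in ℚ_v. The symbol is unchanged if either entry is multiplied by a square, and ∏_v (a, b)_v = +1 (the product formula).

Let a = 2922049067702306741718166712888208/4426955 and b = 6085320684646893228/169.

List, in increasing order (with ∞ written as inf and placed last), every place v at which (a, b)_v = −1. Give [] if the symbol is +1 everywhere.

(a, b) ≡ (1964315, 203) mod (ℚ^×)²; places V = {2, 3, 5, 7, 11, 13, 19, 23, 29, 31, ∞}.
(a,b)_7: α=2, u≡5; β=1, v≡1 (mod 7); (5|7)=-1, (1|7)=+1; sign (−1)^0·-1^1·+1^2 = -1.
(a,b)_13: α=-4, u≡5; β=-2, v≡6 (mod 13); (5|13)=-1, (6|13)=-1; sign (−1)^0·-1^-2·-1^-4 = +1.
(a,b)_29: α=5, u≡24; β=3, v≡25 (mod 29); (24|29)=+1, (25|29)=+1; sign (−1)^0·+1^3·+1^5 = +1.
(a,b)_2: α=4, β=2; u≡3, v≡3 (mod 8); ε(u)ε(v)=1·1, αω(v)=4·1, βω(u)=2·1; sum ≡ 1  ⇒  -1.
(a,b)_19: α=3, u≡5; β=2, v≡12 (mod 19); (5|19)=+1, (12|19)=-1; sign (−1)^0·+1^2·-1^3 = -1.
(a,b)_31: α=-1, u≡4; β=0, v≡29 (mod 31); (4|31)=+1, (29|31)=-1; sign (−1)^0·+1^0·-1^-1 = -1.
(a,b)_∞: sgn(1964315)=+, sgn(203)=+, so +1.
(a,b)_23: α=7, u≡3; β=4, v≡15 (mod 23); (3|23)=+1, (15|23)=-1; sign (−1)^0·+1^4·-1^7 = -1.
(a,b)_5: α=-1, u≡3; β=0, v≡2 (mod 5); (3|5)=-1, (2|5)=-1; sign (−1)^0·-1^0·-1^-1 = -1.
(a,b)_3: α=12, u≡2; β=6, v≡2 (mod 3); (2|3)=-1, (2|3)=-1; sign (−1)^0·-1^6·-1^12 = +1.
(a,b)_11: α=4, u≡5; β=2, v≡4 (mod 11); (5|11)=+1, (4|11)=+1; sign (−1)^0·+1^2·+1^4 = +1.
|Ram(1964315, 203)| = 6, even; anisotropic at {2, 5, 7, 19, 23, 31}.

[2, 5, 7, 19, 23, 31]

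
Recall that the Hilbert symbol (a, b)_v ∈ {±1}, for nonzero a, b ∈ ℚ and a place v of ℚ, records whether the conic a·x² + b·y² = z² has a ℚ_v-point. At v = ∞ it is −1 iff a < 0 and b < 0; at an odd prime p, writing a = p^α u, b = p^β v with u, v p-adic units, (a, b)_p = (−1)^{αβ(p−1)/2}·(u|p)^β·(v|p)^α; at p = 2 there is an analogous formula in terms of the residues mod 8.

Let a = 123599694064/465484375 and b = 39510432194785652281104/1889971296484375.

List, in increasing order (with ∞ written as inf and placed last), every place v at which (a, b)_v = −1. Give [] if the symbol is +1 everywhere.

[7, 11, 17, 29]

(a, b) ≡ (9889, 1176791) mod (ℚ^×)²; places V = {2, 3, 5, 7, 11, 13, 17, 19, 29, 31, 37, ∞}.
(a,b)_2: α=4, β=4; u≡1, v≡7 (mod 8); ε(u)ε(v)=0·1, αω(v)=4·0, βω(u)=4·0; sum ≡ 0  ⇒  +1.
(a,b)_11: α=1, u≡8; β=3, v≡6 (mod 11); (8|11)=-1, (6|11)=-1; sign (−1)^1·-1^3·-1^1 = -1.
(a,b)_∞: sgn(9889)=+, sgn(1176791)=+, so +1.
(a,b)_19: α=2, u≡11; β=0, v≡11 (mod 19); (11|19)=+1, (11|19)=+1; sign (−1)^0·+1^0·+1^2 = +1.
(a,b)_17: α=0, u≡11; β=1, v≡1 (mod 17); (11|17)=-1, (1|17)=+1; sign (−1)^0·-1^1·+1^0 = -1.
(a,b)_5: α=-6, u≡4; β=-8, v≡1 (mod 5); (4|5)=+1, (1|5)=+1; sign (−1)^0·+1^-8·+1^-6 = +1.
(a,b)_37: α=2, u≡10; β=2, v≡18 (mod 37); (10|37)=+1, (18|37)=-1; sign (−1)^0·+1^2·-1^2 = +1.
(a,b)_7: α=2, u≡5; β=9, v≡2 (mod 7); (5|7)=-1, (2|7)=+1; sign (−1)^0·-1^9·+1^2 = -1.
(a,b)_3: α=0, u≡1; β=4, v≡2 (mod 3); (1|3)=+1, (2|3)=-1; sign (−1)^0·+1^4·-1^0 = +1.
(a,b)_29: α=1, u≡22; β=3, v≡21 (mod 29); (22|29)=+1, (21|29)=-1; sign (−1)^0·+1^3·-1^1 = -1.
(a,b)_13: α=0, u≡3; β=-2, v≡8 (mod 13); (3|13)=+1, (8|13)=-1; sign (−1)^0·+1^-2·-1^0 = +1.
(a,b)_31: α=-3, u≡9; β=-5, v≡11 (mod 31); (9|31)=+1, (11|31)=-1; sign (−1)^1·+1^-5·-1^-3 = +1.
Ram(9889, 1176791) = {7, 11, 17, 29}; no ℚ_7-point on the conic.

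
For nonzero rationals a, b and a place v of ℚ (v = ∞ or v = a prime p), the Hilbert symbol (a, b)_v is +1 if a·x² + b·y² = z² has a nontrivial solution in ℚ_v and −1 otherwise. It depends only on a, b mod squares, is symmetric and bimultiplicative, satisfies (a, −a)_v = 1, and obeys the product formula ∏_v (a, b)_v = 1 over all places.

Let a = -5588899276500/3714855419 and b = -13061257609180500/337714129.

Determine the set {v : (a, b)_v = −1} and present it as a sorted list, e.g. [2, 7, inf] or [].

[5, 11, 19, inf]

Mod squares: a ≡ -128535, b ≡ -5. Check v ∈ {∞, 2, 3, 5, 11, 17, 19, 23, 41, 47}.
v=17: a=17^-2·(≡2), b=17^-2·(≡6) mod 17; (2|17)=+1, (6|17)=-1; (−1)^{-2·-2·8}·(+1)^-2·(-1)^-2 = +1.
v=3: a=3^15·(≡1), b=3^16·(≡1) mod 3; (1|3)=+1, (1|3)=+1; (−1)^{15·16·1}·(+1)^16·(+1)^15 = +1.
v=2: v_2(a)=2, v_2(b)=2; units ≡ 1, 3 (mod 8); ε·ε+αω+βω = 0·1+2·1+2·0 ≡ 0  ⇒  (a,b)_2 = +1.
v=19: a=19^1·(≡10), b=19^2·(≡2) mod 19; (10|19)=-1, (2|19)=-1; (−1)^{1·2·9}·(-1)^2·(-1)^1 = -1.
v=47: a=47^-2·(≡23), b=47^-2·(≡1) mod 47; (23|47)=-1, (1|47)=+1; (−1)^{-2·-2·23}·(-1)^-2·(+1)^-2 = +1.
v=∞: -128535 < 0 and -5 < 0  ⇒  (a,b)_∞ = -1.
v=11: a=11^-1·(≡2), b=11^0·(≡10) mod 11; (2|11)=-1, (10|11)=-1; (−1)^{-1·0·5}·(-1)^0·(-1)^-1 = -1.
v=41: a=41^1·(≡22), b=41^2·(≡18) mod 41; (22|41)=-1, (18|41)=+1; (−1)^{1·2·20}·(-1)^2·(+1)^1 = +1.
v=23: a=23^-2·(≡12), b=23^-2·(≡8) mod 23; (12|23)=+1, (8|23)=+1; (−1)^{-2·-2·11}·(+1)^-2·(+1)^-2 = +1.
v=5: a=5^3·(≡2), b=5^3·(≡4) mod 5; (2|5)=-1, (4|5)=+1; (−1)^{3·3·2}·(-1)^3·(+1)^3 = -1.
(-128535, -5 / ℚ) ramifies at {5, 11, 19, ∞}: a division algebra.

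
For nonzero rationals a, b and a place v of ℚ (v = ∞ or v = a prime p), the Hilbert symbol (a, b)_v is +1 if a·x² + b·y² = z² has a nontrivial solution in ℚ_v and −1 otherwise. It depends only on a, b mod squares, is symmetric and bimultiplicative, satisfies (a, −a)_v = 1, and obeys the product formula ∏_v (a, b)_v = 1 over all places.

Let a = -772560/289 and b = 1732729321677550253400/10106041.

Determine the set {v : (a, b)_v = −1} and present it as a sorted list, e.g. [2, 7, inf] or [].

[29, 31]

(a, b) ≡ (-5365, 2294) mod (ℚ^×)²; places V = {2, 3, 5, 7, 11, 17, 19, 29, 31, 37, ∞}.
(a,b)_11: α=0, u≡1; β=-2, v≡10 (mod 11); (1|11)=+1, (10|11)=-1; sign (−1)^0·+1^-2·-1^0 = +1.
(a,b)_2: α=4, β=3; u≡3, v≡3 (mod 8); ε(u)ε(v)=1·1, αω(v)=4·1, βω(u)=3·1; sum ≡ 0  ⇒  +1.
(a,b)_3: α=2, u≡2; β=2, v≡2 (mod 3); (2|3)=-1, (2|3)=-1; sign (−1)^0·-1^2·-1^2 = +1.
(a,b)_7: α=0, u≡1; β=4, v≡5 (mod 7); (1|7)=+1, (5|7)=-1; sign (−1)^0·+1^4·-1^0 = +1.
(a,b)_29: α=1, u≡18; β=4, v≡15 (mod 29); (18|29)=-1, (15|29)=-1; sign (−1)^0·-1^4·-1^1 = -1.
(a,b)_19: α=0, u≡14; β=2, v≡13 (mod 19); (14|19)=-1, (13|19)=-1; sign (−1)^0·-1^2·-1^0 = +1.
(a,b)_17: α=-2, u≡5; β=-4, v≡1 (mod 17); (5|17)=-1, (1|17)=+1; sign (−1)^0·-1^-4·+1^-2 = +1.
(a,b)_5: α=1, u≡2; β=2, v≡1 (mod 5); (2|5)=-1, (1|5)=+1; sign (−1)^0·-1^2·+1^1 = +1.
(a,b)_31: α=0, u≡27; β=1, v≡3 (mod 31); (27|31)=-1, (3|31)=-1; sign (−1)^0·-1^1·-1^0 = -1.
(a,b)_∞: sgn(-5365)=−, sgn(2294)=+, so +1.
(a,b)_37: α=1, u≡7; β=3, v≡9 (mod 37); (7|37)=+1, (9|37)=+1; sign (−1)^0·+1^3·+1^1 = +1.
(-5365, 2294 / ℚ) ramifies at {29, 31}: a division algebra.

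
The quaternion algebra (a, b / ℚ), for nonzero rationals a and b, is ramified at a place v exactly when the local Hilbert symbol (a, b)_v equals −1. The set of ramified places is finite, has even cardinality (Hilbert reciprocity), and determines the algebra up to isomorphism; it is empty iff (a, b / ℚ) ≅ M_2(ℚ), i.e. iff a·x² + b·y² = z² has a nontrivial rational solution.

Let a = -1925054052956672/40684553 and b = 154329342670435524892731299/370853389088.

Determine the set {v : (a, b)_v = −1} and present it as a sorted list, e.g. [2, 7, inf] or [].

[2, 17, 31, 41]

(a, b) ≡ (-475354, 22) mod (ℚ^×)²; places V = {2, 7, 11, 13, 17, 23, 31, 41, ∞}.
(a,b)_41: α=1, u≡39; β=2, v≡28 (mod 41); (39|41)=+1, (28|41)=-1; sign (−1)^0·+1^2·-1^1 = -1.
(a,b)_11: α=1, u≡4; β=3, v≡8 (mod 11); (4|11)=+1, (8|11)=-1; sign (−1)^1·+1^3·-1^1 = +1.
(a,b)_7: α=-2, u≡1; β=-4, v≡2 (mod 7); (1|7)=+1, (2|7)=+1; sign (−1)^0·+1^-4·+1^-2 = +1.
(a,b)_2: α=9, β=-5; u≡3, v≡3 (mod 8); ε(u)ε(v)=1·1, αω(v)=9·1, βω(u)=-5·1; sum ≡ 1  ⇒  -1.
(a,b)_31: α=3, u≡17; β=8, v≡13 (mod 31); (17|31)=-1, (13|31)=-1; sign (−1)^0·-1^8·-1^3 = -1.
(a,b)_23: α=4, u≡10; β=4, v≡11 (mod 23); (10|23)=-1, (11|23)=-1; sign (−1)^0·-1^4·-1^4 = +1.
(a,b)_13: α=-2, u≡4; β=-6, v≡12 (mod 13); (4|13)=+1, (12|13)=+1; sign (−1)^0·+1^-6·+1^-2 = +1.
(a,b)_17: α=-3, u≡3; β=2, v≡5 (mod 17); (3|17)=-1, (5|17)=-1; sign (−1)^0·-1^2·-1^-3 = -1.
(a,b)_∞: sgn(-475354)=−, sgn(22)=+, so +1.
Ram(-475354, 22) = {2, 17, 31, 41}; no ℚ_2-point on the conic.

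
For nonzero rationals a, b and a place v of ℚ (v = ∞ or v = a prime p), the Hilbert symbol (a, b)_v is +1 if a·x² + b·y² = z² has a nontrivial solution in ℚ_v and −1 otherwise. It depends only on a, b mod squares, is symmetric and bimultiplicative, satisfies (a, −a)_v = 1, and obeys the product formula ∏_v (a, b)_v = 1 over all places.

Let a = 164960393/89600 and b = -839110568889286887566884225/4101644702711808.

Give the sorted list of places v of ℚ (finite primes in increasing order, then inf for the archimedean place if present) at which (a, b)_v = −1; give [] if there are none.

[7, 17]

(a, b) ≡ (9982, -9672558) mod (ℚ^×)²; places V = {2, 3, 5, 7, 11, 13, 17, 19, 23, 29, 31, 37, 41, ∞}.
(a,b)_37: α=2, u≡22; β=4, v≡15 (mod 37); (22|37)=-1, (15|37)=-1; sign (−1)^0·-1^4·-1^2 = +1.
(a,b)_41: α=0, u≡17; β=-2, v≡32 (mod 41); (17|41)=-1, (32|41)=+1; sign (−1)^0·-1^-2·+1^0 = +1.
(a,b)_∞: sgn(9982)=+, sgn(-9672558)=−, so +1.
(a,b)_7: α=-1, u≡6; β=-1, v≡5 (mod 7); (6|7)=-1, (5|7)=-1; sign (−1)^1·-1^-1·-1^-1 = -1.
(a,b)_29: α=0, u≡22; β=2, v≡27 (mod 29); (22|29)=+1, (27|29)=-1; sign (−1)^0·+1^2·-1^0 = +1.
(a,b)_17: α=0, u≡6; β=1, v≡2 (mod 17); (6|17)=-1, (2|17)=+1; sign (−1)^0·-1^1·+1^0 = -1.
(a,b)_2: α=-9, β=-23; u≡7, v≡1 (mod 8); ε(u)ε(v)=1·0, αω(v)=-9·0, βω(u)=-23·0; sum ≡ 0  ⇒  +1.
(a,b)_3: α=0, u≡1; β=-7, v≡1 (mod 3); (1|3)=+1, (1|3)=+1; sign (−1)^0·+1^-7·+1^0 = +1.
(a,b)_11: α=0, u≡3; β=2, v≡2 (mod 11); (3|11)=+1, (2|11)=-1; sign (−1)^0·+1^2·-1^0 = +1.
(a,b)_13: α=2, u≡11; β=4, v≡3 (mod 13); (11|13)=-1, (3|13)=+1; sign (−1)^0·-1^4·+1^2 = +1.
(a,b)_31: α=1, u≡6; β=3, v≡9 (mod 31); (6|31)=-1, (9|31)=+1; sign (−1)^1·-1^3·+1^1 = +1.
(a,b)_5: α=-2, u≡2; β=2, v≡2 (mod 5); (2|5)=-1, (2|5)=-1; sign (−1)^0·-1^2·-1^-2 = +1.
(a,b)_23: α=1, u≡19; β=3, v≡3 (mod 23); (19|23)=-1, (3|23)=+1; sign (−1)^1·-1^3·+1^1 = +1.
(a,b)_19: α=0, u≡5; β=-1, v≡5 (mod 19); (5|19)=+1, (5|19)=+1; sign (−1)^0·+1^-1·+1^0 = +1.
|Ram(9982, -9672558)| = 2, even; anisotropic at {7, 17}.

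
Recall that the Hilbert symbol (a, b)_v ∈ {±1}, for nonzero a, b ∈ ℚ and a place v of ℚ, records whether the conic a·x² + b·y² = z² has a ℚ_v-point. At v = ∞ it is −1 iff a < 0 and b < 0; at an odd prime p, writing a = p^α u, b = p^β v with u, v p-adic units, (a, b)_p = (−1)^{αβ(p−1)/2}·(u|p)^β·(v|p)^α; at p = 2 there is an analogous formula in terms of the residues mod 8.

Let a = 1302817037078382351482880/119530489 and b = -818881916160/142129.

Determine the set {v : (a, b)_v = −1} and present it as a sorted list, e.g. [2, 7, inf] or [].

Mod squares: a ≡ 595, b ≡ -165. Check v ∈ {∞, 2, 3, 5, 7, 11, 13, 17, 29, 37}.
v=2: v_2(a)=18, v_2(b)=8; units ≡ 3, 3 (mod 8); ε·ε+αω+βω = 1·1+18·1+8·1 ≡ 1  ⇒  (a,b)_2 = -1.
v=17: a=17^5·(≡8), b=17^2·(≡7) mod 17; (8|17)=+1, (7|17)=-1; (−1)^{5·2·8}·(+1)^2·(-1)^5 = -1.
v=∞: 595 > 0 and -165 < 0  ⇒  (a,b)_∞ = +1.
v=29: a=29^-4·(≡17), b=29^-2·(≡22) mod 29; (17|29)=-1, (22|29)=+1; (−1)^{-4·-2·14}·(-1)^-2·(+1)^-4 = +1.
v=37: a=37^4·(≡28), b=37^2·(≡13) mod 37; (28|37)=+1, (13|37)=-1; (−1)^{4·2·18}·(+1)^2·(-1)^4 = +1.
v=13: a=13^-2·(≡9), b=13^-2·(≡12) mod 13; (9|13)=+1, (12|13)=+1; (−1)^{-2·-2·6}·(+1)^-2·(+1)^-2 = +1.
v=5: a=5^1·(≡4), b=5^1·(≡2) mod 5; (4|5)=+1, (2|5)=-1; (−1)^{1·1·2}·(+1)^1·(-1)^1 = -1.
v=7: a=7^3·(≡4), b=7^2·(≡5) mod 7; (4|7)=+1, (5|7)=-1; (−1)^{3·2·3}·(+1)^2·(-1)^3 = -1.
v=11: a=11^2·(≡4), b=11^1·(≡10) mod 11; (4|11)=+1, (10|11)=-1; (−1)^{2·1·5}·(+1)^1·(-1)^2 = +1.
v=3: a=3^2·(≡1), b=3^1·(≡2) mod 3; (1|3)=+1, (2|3)=-1; (−1)^{2·1·1}·(+1)^1·(-1)^2 = +1.
|Ram(595, -165)| = 4, even; anisotropic at {2, 5, 7, 17}.

[2, 5, 7, 17]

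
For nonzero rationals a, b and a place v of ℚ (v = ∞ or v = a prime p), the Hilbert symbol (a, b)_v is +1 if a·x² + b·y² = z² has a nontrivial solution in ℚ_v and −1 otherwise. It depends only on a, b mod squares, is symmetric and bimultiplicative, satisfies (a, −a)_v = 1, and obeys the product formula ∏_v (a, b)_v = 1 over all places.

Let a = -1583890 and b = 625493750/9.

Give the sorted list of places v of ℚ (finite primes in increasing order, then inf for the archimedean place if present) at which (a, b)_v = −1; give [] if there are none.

Mod squares: a ≡ -13090, b ≡ 1190. Check v ∈ {∞, 2, 3, 5, 7, 11, 17, 29}.
v=17: a=17^1·(≡7), b=17^1·(≡8) mod 17; (7|17)=-1, (8|17)=+1; (−1)^{1·1·8}·(-1)^1·(+1)^1 = -1.
v=2: v_2(a)=1, v_2(b)=1; units ≡ 7, 3 (mod 8); ε·ε+αω+βω = 1·1+1·1+1·0 ≡ 0  ⇒  (a,b)_2 = +1.
v=∞: -13090 < 0 and 1190 > 0  ⇒  (a,b)_∞ = +1.
v=29: a=29^0·(≡3), b=29^2·(≡5) mod 29; (3|29)=-1, (5|29)=+1; (−1)^{0·2·14}·(-1)^2·(+1)^0 = +1.
v=5: a=5^1·(≡2), b=5^5·(≡2) mod 5; (2|5)=-1, (2|5)=-1; (−1)^{1·5·2}·(-1)^5·(-1)^1 = +1.
v=7: a=7^1·(≡5), b=7^1·(≡2) mod 7; (5|7)=-1, (2|7)=+1; (−1)^{1·1·3}·(-1)^1·(+1)^1 = +1.
v=11: a=11^3·(≡9), b=11^0·(≡10) mod 11; (9|11)=+1, (10|11)=-1; (−1)^{3·0·5}·(+1)^0·(-1)^3 = -1.
v=3: a=3^0·(≡2), b=3^-2·(≡2) mod 3; (2|3)=-1, (2|3)=-1; (−1)^{0·-2·1}·(-1)^-2·(-1)^0 = +1.
(-13090, 1190 / ℚ) ramifies at {11, 17}: a division algebra.

[11, 17]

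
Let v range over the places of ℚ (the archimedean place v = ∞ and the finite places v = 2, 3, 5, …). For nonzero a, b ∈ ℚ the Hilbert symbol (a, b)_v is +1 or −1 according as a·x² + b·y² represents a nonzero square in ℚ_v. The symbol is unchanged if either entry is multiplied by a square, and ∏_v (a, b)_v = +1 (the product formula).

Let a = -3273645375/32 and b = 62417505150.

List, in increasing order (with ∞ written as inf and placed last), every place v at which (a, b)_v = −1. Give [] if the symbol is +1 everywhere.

[3, 7, 13, 17]

(a, b) ≡ (-3233230, 13566) mod (ℚ^×)²; places V = {2, 3, 5, 7, 11, 13, 17, 19, ∞}.
(a,b)_11: α=1, u≡5; β=2, v≡5 (mod 11); (5|11)=+1, (5|11)=+1; sign (−1)^0·+1^2·+1^1 = +1.
(a,b)_17: α=1, u≡14; β=1, v≡8 (mod 17); (14|17)=-1, (8|17)=+1; sign (−1)^0·-1^1·+1^1 = -1.
(a,b)_3: α=4, u≡2; β=3, v≡1 (mod 3); (2|3)=-1, (1|3)=+1; sign (−1)^0·-1^3·+1^4 = -1.
(a,b)_2: α=-5, β=1; u≡1, v≡7 (mod 8); ε(u)ε(v)=0·1, αω(v)=-5·0, βω(u)=1·0; sum ≡ 0  ⇒  +1.
(a,b)_∞: sgn(-3233230)=−, sgn(13566)=+, so +1.
(a,b)_5: α=3, u≡1; β=2, v≡1 (mod 5); (1|5)=+1, (1|5)=+1; sign (−1)^0·+1^2·+1^3 = +1.
(a,b)_13: α=1, u≡5; β=2, v≡8 (mod 13); (5|13)=-1, (8|13)=-1; sign (−1)^0·-1^2·-1^1 = -1.
(a,b)_7: α=1, u≡3; β=1, v≡5 (mod 7); (3|7)=-1, (5|7)=-1; sign (−1)^1·-1^1·-1^1 = -1.
(a,b)_19: α=1, u≡15; β=1, v≡6 (mod 19); (15|19)=-1, (6|19)=+1; sign (−1)^1·-1^1·+1^1 = +1.
|Ram(-3233230, 13566)| = 4, even; anisotropic at {3, 7, 13, 17}.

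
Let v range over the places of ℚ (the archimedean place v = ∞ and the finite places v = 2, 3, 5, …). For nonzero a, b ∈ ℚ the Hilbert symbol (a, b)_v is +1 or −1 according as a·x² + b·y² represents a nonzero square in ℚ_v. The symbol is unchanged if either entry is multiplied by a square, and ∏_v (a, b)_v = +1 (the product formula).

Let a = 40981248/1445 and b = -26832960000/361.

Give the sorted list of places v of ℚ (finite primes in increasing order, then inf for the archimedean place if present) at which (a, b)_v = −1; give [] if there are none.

(a, b) ≡ (15, -154) mod (ℚ^×)²; places V = {2, 3, 5, 7, 11, 17, 19, ∞}.
(a,b)_∞: sgn(15)=+, sgn(-154)=−, so +1.
(a,b)_17: α=-2, u≡9; β=0, v≡1 (mod 17); (9|17)=+1, (1|17)=+1; sign (−1)^0·+1^0·+1^-2 = +1.
(a,b)_2: α=8, β=9; u≡7, v≡3 (mod 8); ε(u)ε(v)=1·1, αω(v)=8·1, βω(u)=9·0; sum ≡ 1  ⇒  -1.
(a,b)_5: α=-1, u≡2; β=4, v≡4 (mod 5); (2|5)=-1, (4|5)=+1; sign (−1)^0·-1^4·+1^-1 = +1.
(a,b)_19: α=0, u≡15; β=-2, v≡7 (mod 19); (15|19)=-1, (7|19)=+1; sign (−1)^0·-1^-2·+1^0 = +1.
(a,b)_11: α=2, u≡5; β=3, v≡7 (mod 11); (5|11)=+1, (7|11)=-1; sign (−1)^0·+1^3·-1^2 = +1.
(a,b)_3: α=3, u≡2; β=2, v≡2 (mod 3); (2|3)=-1, (2|3)=-1; sign (−1)^0·-1^2·-1^3 = -1.
(a,b)_7: α=2, u≡2; β=1, v≡6 (mod 7); (2|7)=+1, (6|7)=-1; sign (−1)^0·+1^1·-1^2 = +1.
Ram(15, -154) = {2, 3}; no ℚ_2-point on the conic.

[2, 3]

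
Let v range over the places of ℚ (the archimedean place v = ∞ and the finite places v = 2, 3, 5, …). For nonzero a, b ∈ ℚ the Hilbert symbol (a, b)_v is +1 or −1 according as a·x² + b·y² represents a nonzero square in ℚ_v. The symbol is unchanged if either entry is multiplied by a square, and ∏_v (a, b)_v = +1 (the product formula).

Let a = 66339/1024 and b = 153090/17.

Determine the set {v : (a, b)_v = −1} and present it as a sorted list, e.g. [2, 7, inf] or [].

Mod squares: a ≡ 91, b ≡ 3570. Check v ∈ {∞, 2, 3, 5, 7, 13, 17}.
v=∞: 91 > 0 and 3570 > 0  ⇒  (a,b)_∞ = +1.
v=3: a=3^6·(≡1), b=3^7·(≡2) mod 3; (1|3)=+1, (2|3)=-1; (−1)^{6·7·1}·(+1)^7·(-1)^6 = +1.
v=17: a=17^0·(≡14), b=17^-1·(≡5) mod 17; (14|17)=-1, (5|17)=-1; (−1)^{0·-1·8}·(-1)^-1·(-1)^0 = -1.
v=7: a=7^1·(≡3), b=7^1·(≡3) mod 7; (3|7)=-1, (3|7)=-1; (−1)^{1·1·3}·(-1)^1·(-1)^1 = -1.
v=5: a=5^0·(≡1), b=5^1·(≡4) mod 5; (1|5)=+1, (4|5)=+1; (−1)^{0·1·2}·(+1)^1·(+1)^0 = +1.
v=13: a=13^1·(≡2), b=13^0·(≡7) mod 13; (2|13)=-1, (7|13)=-1; (−1)^{1·0·6}·(-1)^0·(-1)^1 = -1.
v=2: v_2(a)=-10, v_2(b)=1; units ≡ 3, 1 (mod 8); ε·ε+αω+βω = 1·0+-10·0+1·1 ≡ 1  ⇒  (a,b)_2 = -1.
(91, 3570 / ℚ) ramifies at {2, 7, 13, 17}: a division algebra.

[2, 7, 13, 17]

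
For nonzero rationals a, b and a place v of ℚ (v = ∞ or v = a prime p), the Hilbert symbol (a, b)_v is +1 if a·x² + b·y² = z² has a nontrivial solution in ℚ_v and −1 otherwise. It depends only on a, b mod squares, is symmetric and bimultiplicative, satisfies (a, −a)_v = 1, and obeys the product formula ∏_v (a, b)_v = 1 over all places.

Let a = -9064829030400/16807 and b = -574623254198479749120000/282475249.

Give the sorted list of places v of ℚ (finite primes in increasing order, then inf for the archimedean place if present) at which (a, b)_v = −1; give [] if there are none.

[11, 13, 37, inf]

(a, b) ≡ (-3367, -143) mod (ℚ^×)²; places V = {2, 3, 5, 7, 11, 13, 37, ∞}.
(a,b)_37: α=1, u≡20; β=2, v≡6 (mod 37); (20|37)=-1, (6|37)=-1; sign (−1)^0·-1^2·-1^1 = -1.
(a,b)_5: α=2, u≡2; β=4, v≡2 (mod 5); (2|5)=-1, (2|5)=-1; sign (−1)^0·-1^4·-1^2 = +1.
(a,b)_3: α=2, u≡2; β=4, v≡1 (mod 3); (2|3)=-1, (1|3)=+1; sign (−1)^0·-1^4·+1^2 = +1.
(a,b)_13: α=3, u≡10; β=5, v≡11 (mod 13); (10|13)=+1, (11|13)=-1; sign (−1)^0·+1^5·-1^3 = -1.
(a,b)_7: α=-5, u≡4; β=-10, v≡4 (mod 7); (4|7)=+1, (4|7)=+1; sign (−1)^0·+1^-10·+1^-5 = +1.
(a,b)_11: α=2, u≡2; β=3, v≡9 (mod 11); (2|11)=-1, (9|11)=+1; sign (−1)^0·-1^3·+1^2 = -1.
(a,b)_∞: sgn(-3367)=−, sgn(-143)=−, so -1.
(a,b)_2: α=12, β=24; u≡1, v≡1 (mod 8); ε(u)ε(v)=0·0, αω(v)=12·0, βω(u)=24·0; sum ≡ 0  ⇒  +1.
(-3367, -143 / ℚ) ramifies at {11, 13, 37, ∞}: a division algebra.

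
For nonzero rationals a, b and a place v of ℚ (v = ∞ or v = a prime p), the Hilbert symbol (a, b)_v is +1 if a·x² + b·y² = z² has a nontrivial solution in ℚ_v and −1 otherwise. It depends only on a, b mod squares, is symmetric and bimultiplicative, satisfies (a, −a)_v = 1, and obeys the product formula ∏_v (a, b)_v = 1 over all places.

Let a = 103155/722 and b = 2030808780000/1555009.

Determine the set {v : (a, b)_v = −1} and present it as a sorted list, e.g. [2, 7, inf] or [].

(a, b) ≡ (390, 462) mod (ℚ^×)²; places V = {2, 3, 5, 7, 11, 13, 17, 19, 23, 29, 43, ∞}.
(a,b)_13: α=1, u≡10; β=2, v≡8 (mod 13); (10|13)=+1, (8|13)=-1; sign (−1)^0·+1^2·-1^1 = -1.
(a,b)_∞: sgn(390)=+, sgn(462)=+, so +1.
(a,b)_23: α=2, u≡14; β=0, v≡12 (mod 23); (14|23)=-1, (12|23)=+1; sign (−1)^0·-1^0·+1^2 = +1.
(a,b)_7: α=0, u≡3; β=1, v≡6 (mod 7); (3|7)=-1, (6|7)=-1; sign (−1)^0·-1^1·-1^0 = -1.
(a,b)_5: α=1, u≡3; β=4, v≡2 (mod 5); (3|5)=-1, (2|5)=-1; sign (−1)^0·-1^4·-1^1 = -1.
(a,b)_29: α=0, u≡9; β=-2, v≡2 (mod 29); (9|29)=+1, (2|29)=-1; sign (−1)^0·+1^-2·-1^0 = +1.
(a,b)_19: α=-2, u≡2; β=0, v≡1 (mod 19); (2|19)=-1, (1|19)=+1; sign (−1)^0·-1^0·+1^-2 = +1.
(a,b)_2: α=-1, β=5; u≡3, v≡7 (mod 8); ε(u)ε(v)=1·1, αω(v)=-1·0, βω(u)=5·1; sum ≡ 0  ⇒  +1.
(a,b)_11: α=0, u≡9; β=1, v≡3 (mod 11); (9|11)=+1, (3|11)=+1; sign (−1)^0·+1^1·+1^0 = +1.
(a,b)_43: α=0, u≡5; β=-2, v≡5 (mod 43); (5|43)=-1, (5|43)=-1; sign (−1)^0·-1^-2·-1^0 = +1.
(a,b)_3: α=1, u≡1; β=3, v≡1 (mod 3); (1|3)=+1, (1|3)=+1; sign (−1)^1·+1^3·+1^1 = -1.
(a,b)_17: α=0, u≡2; β=2, v≡14 (mod 17); (2|17)=+1, (14|17)=-1; sign (−1)^0·+1^2·-1^0 = +1.
(390, 462 / ℚ) ramifies at {3, 5, 7, 13}: a division algebra.

[3, 5, 7, 13]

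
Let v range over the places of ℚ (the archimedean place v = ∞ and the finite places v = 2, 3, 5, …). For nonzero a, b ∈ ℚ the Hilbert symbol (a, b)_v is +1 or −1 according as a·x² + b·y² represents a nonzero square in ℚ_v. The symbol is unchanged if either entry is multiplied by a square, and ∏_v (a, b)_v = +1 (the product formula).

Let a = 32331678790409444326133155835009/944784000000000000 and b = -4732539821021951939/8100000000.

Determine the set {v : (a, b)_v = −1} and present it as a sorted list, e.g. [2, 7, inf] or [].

(a, b) ≡ (209, -1554371) mod (ℚ^×)²; places V = {2, 3, 5, 7, 11, 13, 17, 19, 29, 31, 43, ∞}.
(a,b)_2: α=-16, β=-8; u≡1, v≡5 (mod 8); ε(u)ε(v)=0·0, αω(v)=-16·1, βω(u)=-8·0; sum ≡ 0  ⇒  +1.
(a,b)_17: α=4, u≡7; β=2, v≡14 (mod 17); (7|17)=-1, (14|17)=-1; sign (−1)^0·-1^2·-1^4 = +1.
(a,b)_5: α=-12, u≡1; β=-8, v≡1 (mod 5); (1|5)=+1, (1|5)=+1; sign (−1)^0·+1^-8·+1^-12 = +1.
(a,b)_13: α=0, u≡10; β=1, v≡2 (mod 13); (10|13)=+1, (2|13)=-1; sign (−1)^0·+1^1·-1^0 = +1.
(a,b)_19: α=1, u≡5; β=1, v≡1 (mod 19); (5|19)=+1, (1|19)=+1; sign (−1)^1·+1^1·+1^1 = -1.
(a,b)_29: α=2, u≡13; β=1, v≡5 (mod 29); (13|29)=+1, (5|29)=+1; sign (−1)^0·+1^1·+1^2 = +1.
(a,b)_∞: sgn(209)=+, sgn(-1554371)=−, so +1.
(a,b)_11: α=3, u≡6; β=2, v≡2 (mod 11); (6|11)=-1, (2|11)=-1; sign (−1)^0·-1^2·-1^3 = -1.
(a,b)_3: α=-10, u≡2; β=-4, v≡1 (mod 3); (2|3)=-1, (1|3)=+1; sign (−1)^0·-1^-4·+1^-10 = +1.
(a,b)_43: α=4, u≡26; β=2, v≡21 (mod 43); (26|43)=-1, (21|43)=+1; sign (−1)^0·-1^2·+1^4 = +1.
(a,b)_31: α=4, u≡6; β=3, v≡30 (mod 31); (6|31)=-1, (30|31)=-1; sign (−1)^0·-1^3·-1^4 = -1.
(a,b)_7: α=8, u≡3; β=3, v≡1 (mod 7); (3|7)=-1, (1|7)=+1; sign (−1)^0·-1^3·+1^8 = -1.
|Ram(209, -1554371)| = 4, even; anisotropic at {7, 11, 19, 31}.

[7, 11, 19, 31]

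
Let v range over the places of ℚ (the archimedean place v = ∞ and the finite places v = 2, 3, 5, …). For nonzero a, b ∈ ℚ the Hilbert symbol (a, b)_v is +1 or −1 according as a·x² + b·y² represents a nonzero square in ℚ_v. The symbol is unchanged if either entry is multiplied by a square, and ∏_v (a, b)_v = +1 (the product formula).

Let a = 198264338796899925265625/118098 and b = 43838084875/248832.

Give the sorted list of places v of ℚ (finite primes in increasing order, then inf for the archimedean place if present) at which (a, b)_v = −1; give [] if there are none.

[13, 19]

(a, b) ≡ (34, 62985) mod (ℚ^×)²; places V = {2, 3, 5, 7, 13, 17, 19, ∞}.
(a,b)_17: α=5, u≡8; β=5, v≡1 (mod 17); (8|17)=+1, (1|17)=+1; sign (−1)^0·+1^5·+1^5 = +1.
(a,b)_19: α=4, u≡13; β=1, v≡17 (mod 19); (13|19)=-1, (17|19)=+1; sign (−1)^0·-1^1·+1^4 = -1.
(a,b)_5: α=6, u≡4; β=3, v≡2 (mod 5); (4|5)=+1, (2|5)=-1; sign (−1)^0·+1^3·-1^6 = +1.
(a,b)_3: α=-10, u≡1; β=-5, v≡1 (mod 3); (1|3)=+1, (1|3)=+1; sign (−1)^0·+1^-5·+1^-10 = +1.
(a,b)_2: α=-1, β=-10; u≡1, v≡1 (mod 8); ε(u)ε(v)=0·0, αω(v)=-1·0, βω(u)=-10·0; sum ≡ 0  ⇒  +1.
(a,b)_13: α=4, u≡8; β=1, v≡1 (mod 13); (8|13)=-1, (1|13)=+1; sign (−1)^0·-1^1·+1^4 = -1.
(a,b)_7: α=4, u≡3; β=0, v≡6 (mod 7); (3|7)=-1, (6|7)=-1; sign (−1)^0·-1^0·-1^4 = +1.
(a,b)_∞: sgn(34)=+, sgn(62985)=+, so +1.
(34, 62985 / ℚ) ramifies at {13, 19}: a division algebra.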